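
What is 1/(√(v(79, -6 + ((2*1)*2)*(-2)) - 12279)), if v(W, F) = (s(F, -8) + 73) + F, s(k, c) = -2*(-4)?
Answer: -I*√3053/6106 ≈ -0.0090491*I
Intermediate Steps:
s(k, c) = 8
v(W, F) = 81 + F (v(W, F) = (8 + 73) + F = 81 + F)
1/(√(v(79, -6 + ((2*1)*2)*(-2)) - 12279)) = 1/(√((81 + (-6 + ((2*1)*2)*(-2))) - 12279)) = 1/(√((81 + (-6 + (2*2)*(-2))) - 12279)) = 1/(√((81 + (-6 + 4*(-2))) - 12279)) = 1/(√((81 + (-6 - 8)) - 12279)) = 1/(√((81 - 14) - 12279)) = 1/(√(67 - 12279)) = 1/(√(-12212)) = 1/(2*I*√3053) = -I*√3053/6106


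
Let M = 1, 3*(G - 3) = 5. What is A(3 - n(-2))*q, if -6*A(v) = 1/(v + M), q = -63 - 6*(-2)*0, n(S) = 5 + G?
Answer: -63/34 ≈ -1.8529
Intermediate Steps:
G = 14/3 (G = 3 + (⅓)*5 = 3 + 5/3 = 14/3 ≈ 4.6667)
n(S) = 29/3 (n(S) = 5 + 14/3 = 29/3)
q = -63 (q = -63 - 3*(-4)*0 = -63 + 12*0 = -63 + 0 = -63)
A(v) = -1/(6*(1 + v)) (A(v) = -1/(6*(v + 1)) = -1/(6*(1 + v)))
A(3 - n(-2))*q = -1/(6 + 6*(3 - 1*29/3))*(-63) = -1/(6 + 6*(3 - 29/3))*(-63) = -1/(6 + 6*(-20/3))*(-63) = -1/(6 - 40)*(-63) = -1/(-34)*(-63) = -1*(-1/34)*(-63) = (1/34)*(-63) = -63/34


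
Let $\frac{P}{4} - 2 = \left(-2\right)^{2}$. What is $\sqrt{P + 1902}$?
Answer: $3 \sqrt{214} \approx 43.886$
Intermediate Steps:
$P = 24$ ($P = 8 + 4 \left(-2\right)^{2} = 8 + 4 \cdot 4 = 8 + 16 = 24$)
$\sqrt{P + 1902} = \sqrt{24 + 1902} = \sqrt{1926} = 3 \sqrt{214}$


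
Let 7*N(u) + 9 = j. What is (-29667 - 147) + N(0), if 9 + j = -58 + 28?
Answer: -208746/7 ≈ -29821.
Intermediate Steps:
j = -39 (j = -9 + (-58 + 28) = -9 - 30 = -39)
N(u) = -48/7 (N(u) = -9/7 + (1/7)*(-39) = -9/7 - 39/7 = -48/7)
(-29667 - 147) + N(0) = (-29667 - 147) - 48/7 = -29814 - 48/7 = -208746/7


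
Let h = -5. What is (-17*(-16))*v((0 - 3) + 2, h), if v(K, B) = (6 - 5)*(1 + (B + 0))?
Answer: -1088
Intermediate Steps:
v(K, B) = 1 + B (v(K, B) = 1*(1 + B) = 1 + B)
(-17*(-16))*v((0 - 3) + 2, h) = (-17*(-16))*(1 - 5) = 272*(-4) = -1088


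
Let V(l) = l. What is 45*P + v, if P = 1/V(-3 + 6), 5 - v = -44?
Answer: 64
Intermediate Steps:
v = 49 (v = 5 - 1*(-44) = 5 + 44 = 49)
P = ⅓ (P = 1/(-3 + 6) = 1/3 = ⅓ ≈ 0.33333)
45*P + v = 45*(⅓) + 49 = 15 + 49 = 64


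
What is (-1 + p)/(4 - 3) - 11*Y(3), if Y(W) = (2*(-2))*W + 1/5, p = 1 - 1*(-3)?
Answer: 664/5 ≈ 132.80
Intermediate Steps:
p = 4 (p = 1 + 3 = 4)
Y(W) = ⅕ - 4*W (Y(W) = -4*W + ⅕ = ⅕ - 4*W)
(-1 + p)/(4 - 3) - 11*Y(3) = (-1 + 4)/(4 - 3) - 11*(⅕ - 4*3) = 3/1 - 11*(⅕ - 12) = 3*1 - 11*(-59/5) = 3 + 649/5 = 664/5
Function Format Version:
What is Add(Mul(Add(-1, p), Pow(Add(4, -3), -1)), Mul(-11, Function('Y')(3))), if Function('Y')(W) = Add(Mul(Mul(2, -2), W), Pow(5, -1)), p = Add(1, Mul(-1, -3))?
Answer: Rational(664, 5) ≈ 132.80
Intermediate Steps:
p = 4 (p = Add(1, 3) = 4)
Function('Y')(W) = Add(Rational(1, 5), Mul(-4, W)) (Function('Y')(W) = Add(Mul(-4, W), Rational(1, 5)) = Add(Rational(1, 5), Mul(-4, W)))
Add(Mul(Add(-1, p), Pow(Add(4, -3), -1)), Mul(-11, Function('Y')(3))) = Add(Mul(Add(-1, 4), Pow(Add(4, -3), -1)), Mul(-11, Add(Rational(1, 5), Mul(-4, 3)))) = Add(Mul(3, Pow(1, -1)), Mul(-11, Add(Rational(1, 5), -12))) = Add(Mul(3, 1), Mul(-11, Rational(-59, 5))) = Add(3, Rational(649, 5)) = Rational(664, 5)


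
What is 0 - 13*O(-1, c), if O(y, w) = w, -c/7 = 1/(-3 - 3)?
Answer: -91/6 ≈ -15.167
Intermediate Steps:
c = 7/6 (c = -7/(-3 - 3) = -7/(-6) = -7*(-1/6) = 7/6 ≈ 1.1667)
0 - 13*O(-1, c) = 0 - 13*7/6 = 0 - 91/6 = -91/6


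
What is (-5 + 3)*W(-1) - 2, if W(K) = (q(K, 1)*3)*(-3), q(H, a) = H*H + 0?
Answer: 16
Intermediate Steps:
q(H, a) = H**2 (q(H, a) = H**2 + 0 = H**2)
W(K) = -9*K**2 (W(K) = (K**2*3)*(-3) = (3*K**2)*(-3) = -9*K**2)
(-5 + 3)*W(-1) - 2 = (-5 + 3)*(-9*(-1)**2) - 2 = -(-18) - 2 = -2*(-9) - 2 = 18 - 2 = 16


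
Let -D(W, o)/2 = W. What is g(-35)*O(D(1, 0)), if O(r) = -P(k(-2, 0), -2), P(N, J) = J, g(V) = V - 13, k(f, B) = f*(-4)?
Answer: -96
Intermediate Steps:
k(f, B) = -4*f
g(V) = -13 + V
D(W, o) = -2*W
O(r) = 2 (O(r) = -1*(-2) = 2)
g(-35)*O(D(1, 0)) = (-13 - 35)*2 = -48*2 = -96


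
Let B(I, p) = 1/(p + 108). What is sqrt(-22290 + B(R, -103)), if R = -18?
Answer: I*sqrt(557245)/5 ≈ 149.3*I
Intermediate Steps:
B(I, p) = 1/(108 + p)
sqrt(-22290 + B(R, -103)) = sqrt(-22290 + 1/(108 - 103)) = sqrt(-22290 + 1/5) = sqrt(-111449/5) = I*sqrt(557245)/5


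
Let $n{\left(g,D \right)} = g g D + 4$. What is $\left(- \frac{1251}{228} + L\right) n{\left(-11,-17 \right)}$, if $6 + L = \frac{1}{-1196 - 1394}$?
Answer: $\frac{2321066369}{98420} \approx 23583.0$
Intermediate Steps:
$n{\left(g,D \right)} = 4 + D g^{2}$ ($n{\left(g,D \right)} = g^{2} D + 4 = D g^{2} + 4 = 4 + D g^{2}$)
$L = - \frac{15541}{2590}$ ($L = -6 + \frac{1}{-1196 - 1394} = -6 + \frac{1}{-2590} = -6 - \frac{1}{2590} = - \frac{15541}{2590} \approx -6.0004$)
$\left(- \frac{1251}{228} + L\right) n{\left(-11,-17 \right)} = \left(- \frac{1251}{228} - \frac{15541}{2590}\right) \left(4 - 17 \left(-11\right)^{2}\right) = \left(\left(-1251\right) \frac{1}{228} - \frac{15541}{2590}\right) \left(4 - 2057\right) = \left(- \frac{417}{76} - \frac{15541}{2590}\right) \left(4 - 2057\right) = \left(- \frac{1130573}{98420}\right) \left(-2053\right) = \frac{2321066369}{98420}$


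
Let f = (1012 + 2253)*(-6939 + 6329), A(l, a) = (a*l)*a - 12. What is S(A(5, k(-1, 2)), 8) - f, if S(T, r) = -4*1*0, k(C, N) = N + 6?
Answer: 1991650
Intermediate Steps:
k(C, N) = 6 + N
A(l, a) = -12 + l*a**2 (A(l, a) = l*a**2 - 12 = -12 + l*a**2)
S(T, r) = 0 (S(T, r) = -4*0 = 0)
f = -1991650 (f = 3265*(-610) = -1991650)
S(A(5, k(-1, 2)), 8) - f = 0 - 1*(-1991650) = 0 + 1991650 = 1991650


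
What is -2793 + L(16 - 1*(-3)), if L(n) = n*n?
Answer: -2432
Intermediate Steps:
L(n) = n²
-2793 + L(16 - 1*(-3)) = -2793 + (16 - 1*(-3))² = -2793 + (16 + 3)² = -2793 + 19² = -2793 + 361 = -2432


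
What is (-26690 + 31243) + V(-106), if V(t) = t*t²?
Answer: -1186463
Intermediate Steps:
V(t) = t³
(-26690 + 31243) + V(-106) = (-26690 + 31243) + (-106)³ = 4553 - 1191016 = -1186463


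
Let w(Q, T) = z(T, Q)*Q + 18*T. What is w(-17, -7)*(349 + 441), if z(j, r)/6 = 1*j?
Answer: 464520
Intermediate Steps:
z(j, r) = 6*j (z(j, r) = 6*(1*j) = 6*j)
w(Q, T) = 18*T + 6*Q*T (w(Q, T) = (6*T)*Q + 18*T = 6*Q*T + 18*T = 18*T + 6*Q*T)
w(-17, -7)*(349 + 441) = (6*(-7)*(3 - 17))*(349 + 441) = (6*(-7)*(-14))*790 = 588*790 = 464520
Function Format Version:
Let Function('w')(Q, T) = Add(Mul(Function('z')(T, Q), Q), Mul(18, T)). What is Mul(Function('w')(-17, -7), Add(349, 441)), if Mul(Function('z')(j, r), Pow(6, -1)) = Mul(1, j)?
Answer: 464520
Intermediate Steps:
Function('z')(j, r) = Mul(6, j) (Function('z')(j, r) = Mul(6, Mul(1, j)) = Mul(6, j))
Function('w')(Q, T) = Add(Mul(18, T), Mul(6, Q, T)) (Function('w')(Q, T) = Add(Mul(Mul(6, T), Q), Mul(18, T)) = Add(Mul(6, Q, T), Mul(18, T)) = Add(Mul(18, T), Mul(6, Q, T)))
Mul(Function('w')(-17, -7), Add(349, 441)) = Mul(Mul(6, -7, Add(3, -17)), Add(349, 441)) = Mul(Mul(6, -7, -14), 790) = Mul(588, 790) = 464520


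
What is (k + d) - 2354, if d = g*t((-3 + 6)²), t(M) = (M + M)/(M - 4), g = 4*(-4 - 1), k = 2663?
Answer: 237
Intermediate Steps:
g = -20 (g = 4*(-5) = -20)
t(M) = 2*M/(-4 + M) (t(M) = (2*M)/(-4 + M) = 2*M/(-4 + M))
d = -72 (d = -40*(-3 + 6)²/(-4 + (-3 + 6)²) = -40*3²/(-4 + 3²) = -40*9/(-4 + 9) = -40*9/5 = -20*18/5 = -72)
(k + d) - 2354 = (2663 - 72) - 2354 = 2591 - 2354 = 237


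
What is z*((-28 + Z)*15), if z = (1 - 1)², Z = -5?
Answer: 0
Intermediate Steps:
z = 0 (z = 0² = 0)
z*((-28 + Z)*15) = 0*((-28 - 5)*15) = 0*(-33*15) = 0*(-495) = 0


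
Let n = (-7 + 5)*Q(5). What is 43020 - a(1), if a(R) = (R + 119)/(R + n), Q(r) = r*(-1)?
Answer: 473100/11 ≈ 43009.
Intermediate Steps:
Q(r) = -r
n = 10 (n = (-7 + 5)*(-1*5) = -2*(-5) = 10)
a(R) = (119 + R)/(10 + R) (a(R) = (R + 119)/(R + 10) = (119 + R)/(10 + R))
43020 - a(1) = 43020 - (119 + 1)/(10 + 1) = 43020 - 120/11 = 473100/11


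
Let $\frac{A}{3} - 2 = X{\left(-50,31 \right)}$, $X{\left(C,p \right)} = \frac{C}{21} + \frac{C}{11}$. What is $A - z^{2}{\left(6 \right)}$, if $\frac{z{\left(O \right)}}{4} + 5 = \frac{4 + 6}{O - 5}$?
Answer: $- \frac{31938}{77} \approx -414.78$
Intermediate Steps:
$z{\left(O \right)} = -20 + \frac{40}{-5 + O}$ ($z{\left(O \right)} = -20 + 4 \frac{4 + 6}{O - 5} = -20 + 4 \frac{10}{-5 + O} = -20 + \frac{40}{-5 + O}$)
$X{\left(C,p \right)} = \frac{32 C}{231}$ ($X{\left(C,p \right)} = C \frac{1}{21} + C \frac{1}{11} = \frac{C}{21} + \frac{C}{11} = \frac{32 C}{231}$)
$A = - \frac{1138}{77}$ ($A = 6 + 3 \cdot \frac{32}{231} \left(-50\right) = 6 + 3 \left(- \frac{1600}{231}\right) = 6 - \frac{1600}{77} = - \frac{1138}{77} \approx -14.779$)
$A - z^{2}{\left(6 \right)} = - \frac{1138}{77} - \left(\frac{20 \left(7 - 6\right)}{-5 + 6}\right)^{2} = - \frac{1138}{77} - \left(\frac{20 \left(7 - 6\right)}{1}\right)^{2} = - \frac{1138}{77} - \left(20 \cdot 1 \cdot 1\right)^{2} = - \frac{1138}{77} - 20^{2} = - \frac{1138}{77} - 400 = - \frac{31938}{77}$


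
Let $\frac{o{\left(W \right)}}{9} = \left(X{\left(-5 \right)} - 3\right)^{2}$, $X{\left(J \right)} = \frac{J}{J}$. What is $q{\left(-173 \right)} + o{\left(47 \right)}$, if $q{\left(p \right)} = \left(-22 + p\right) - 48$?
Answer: $-207$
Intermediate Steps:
$X{\left(J \right)} = 1$
$q{\left(p \right)} = -70 + p$
$o{\left(W \right)} = 36$ ($o{\left(W \right)} = 9 \left(1 - 3\right)^{2} = 9 \left(-2\right)^{2} = 9 \cdot 4 = 36$)
$q{\left(-173 \right)} + o{\left(47 \right)} = \left(-70 - 173\right) + 36 = -243 + 36 = -207$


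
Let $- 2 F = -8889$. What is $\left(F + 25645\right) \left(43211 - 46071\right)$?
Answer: $-86055970$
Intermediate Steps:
$F = \frac{8889}{2}$ ($F = \left(- \frac{1}{2}\right) \left(-8889\right) = \frac{8889}{2} \approx 4444.5$)
$\left(F + 25645\right) \left(43211 - 46071\right) = \left(\frac{8889}{2} + 25645\right) \left(43211 - 46071\right) = \frac{60179}{2} \left(-2860\right) = -86055970$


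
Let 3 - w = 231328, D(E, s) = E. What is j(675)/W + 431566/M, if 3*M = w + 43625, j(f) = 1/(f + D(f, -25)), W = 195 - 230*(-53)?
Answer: -108235133489/15691485375 ≈ -6.8977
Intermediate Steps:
W = 12385 (W = 195 + 12190 = 12385)
w = -231325 (w = 3 - 1*231328 = 3 - 231328 = -231325)
j(f) = 1/(2*f) (j(f) = 1/(f + f) = 1/(2*f))
M = -187700/3 (M = (-231325 + 43625)/3 = (⅓)*(-187700) = -187700/3 ≈ -62567.)
j(675)/W + 431566/M = ((½)/675)/12385 + 431566/(-187700/3) = ((½)*(1/675))*(1/12385) + 431566*(-3/187700) = (1/1350)*(1/12385) - 647349/93850 = 1/16719750 - 647349/93850 = -108235133489/15691485375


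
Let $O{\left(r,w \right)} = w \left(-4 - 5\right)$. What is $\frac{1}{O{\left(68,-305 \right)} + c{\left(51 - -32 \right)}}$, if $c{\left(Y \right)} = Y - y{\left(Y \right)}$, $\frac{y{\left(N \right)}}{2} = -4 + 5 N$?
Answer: $\frac{1}{2006} \approx 0.0004985$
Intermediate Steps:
$O{\left(r,w \right)} = - 9 w$ ($O{\left(r,w \right)} = w \left(-9\right) = - 9 w$)
$y{\left(N \right)} = -8 + 10 N$ ($y{\left(N \right)} = 2 \left(-4 + 5 N\right) = -8 + 10 N$)
$c{\left(Y \right)} = 8 - 9 Y$ ($c{\left(Y \right)} = Y - \left(-8 + 10 Y\right) = 8 - 9 Y$)
$\frac{1}{O{\left(68,-305 \right)} + c{\left(51 - -32 \right)}} = \frac{1}{\left(-9\right) \left(-305\right) + \left(8 - 9 \left(51 - -32\right)\right)} = \frac{1}{2745 + \left(8 - 9 \left(51 + 32\right)\right)} = \frac{1}{2745 + \left(8 - 747\right)} = \frac{1}{2745 - 739} = \frac{1}{2006}$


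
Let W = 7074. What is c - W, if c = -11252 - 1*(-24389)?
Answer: 6063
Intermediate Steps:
c = 13137 (c = -11252 + 24389 = 13137)
c - W = 13137 - 1*7074 = 13137 - 7074 = 6063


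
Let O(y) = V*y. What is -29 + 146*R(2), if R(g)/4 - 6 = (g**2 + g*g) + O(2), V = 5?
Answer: 13987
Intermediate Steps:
O(y) = 5*y
R(g) = 64 + 8*g**2 (R(g) = 24 + 4*((g**2 + g*g) + 5*2) = 24 + 4*((g**2 + g**2) + 10) = 24 + 4*(2*g**2 + 10) = 24 + 4*(10 + 2*g**2) = 24 + (40 + 8*g**2) = 64 + 8*g**2)
-29 + 146*R(2) = -29 + 146*(64 + 8*2**2) = -29 + 146*(64 + 8*4) = -29 + 146*(64 + 32) = -29 + 146*96 = -29 + 14016 = 13987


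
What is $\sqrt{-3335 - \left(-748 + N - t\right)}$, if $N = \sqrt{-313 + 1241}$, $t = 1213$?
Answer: $\sqrt{-1374 - 4 \sqrt{58}} \approx 37.476 i$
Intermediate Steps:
$N = 4 \sqrt{58}$ ($N = \sqrt{928} = 4 \sqrt{58} \approx 30.463$)
$\sqrt{-3335 - \left(-748 + N - t\right)} = \sqrt{-3335 + \left(\left(1213 - -748\right) - 4 \sqrt{58}\right)} = \sqrt{-3335 + \left(\left(1213 + 748\right) - 4 \sqrt{58}\right)} = \sqrt{-3335 + \left(1961 - 4 \sqrt{58}\right)} = \sqrt{-1374 - 4 \sqrt{58}}$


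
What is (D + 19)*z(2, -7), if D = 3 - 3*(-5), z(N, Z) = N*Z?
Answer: -518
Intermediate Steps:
D = 18 (D = 3 + 15 = 18)
(D + 19)*z(2, -7) = (18 + 19)*(2*(-7)) = 37*(-14) = -518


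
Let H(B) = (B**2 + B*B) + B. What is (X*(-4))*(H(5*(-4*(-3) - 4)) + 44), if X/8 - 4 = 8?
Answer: -1261056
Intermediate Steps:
X = 96 (X = 32 + 8*8 = 32 + 64 = 96)
H(B) = B + 2*B**2 (H(B) = (B**2 + B**2) + B = 2*B**2 + B = B + 2*B**2)
(X*(-4))*(H(5*(-4*(-3) - 4)) + 44) = (96*(-4))*((5*(-4*(-3) - 4))*(1 + 2*(5*(-4*(-3) - 4))) + 44) = -384*((5*(12 - 4))*(1 + 2*(5*(12 - 4))) + 44) = -384*((5*8)*(1 + 2*(5*8)) + 44) = -384*(40*(1 + 2*40) + 44) = -384*(40*(1 + 80) + 44) = -384*(40*81 + 44) = -384*(3240 + 44) = -384*3284 = -1261056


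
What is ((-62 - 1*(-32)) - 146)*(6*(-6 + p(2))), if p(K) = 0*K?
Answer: 6336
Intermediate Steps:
p(K) = 0
((-62 - 1*(-32)) - 146)*(6*(-6 + p(2))) = ((-62 - 1*(-32)) - 146)*(6*(-6 + 0)) = ((-62 + 32) - 146)*(6*(-6)) = (-30 - 146)*(-36) = -176*(-36) = 6336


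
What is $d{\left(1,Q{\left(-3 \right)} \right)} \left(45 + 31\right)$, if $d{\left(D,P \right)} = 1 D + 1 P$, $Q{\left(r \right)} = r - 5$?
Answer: $-532$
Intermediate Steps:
$Q{\left(r \right)} = -5 + r$
$d{\left(D,P \right)} = D + P$
$d{\left(1,Q{\left(-3 \right)} \right)} \left(45 + 31\right) = \left(1 - 8\right) \left(45 + 31\right) = \left(1 - 8\right) 76 = \left(-7\right) 76 = -532$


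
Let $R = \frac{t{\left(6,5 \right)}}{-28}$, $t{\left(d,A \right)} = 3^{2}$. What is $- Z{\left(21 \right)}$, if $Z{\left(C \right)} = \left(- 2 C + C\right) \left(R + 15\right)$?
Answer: $\frac{1233}{4} \approx 308.25$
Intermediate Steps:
$t{\left(d,A \right)} = 9$
$R = - \frac{9}{28}$ ($R = \frac{9}{-28} = 9 \left(- \frac{1}{28}\right) = - \frac{9}{28} \approx -0.32143$)
$Z{\left(C \right)} = - \frac{411 C}{28}$ ($Z{\left(C \right)} = \left(- 2 C + C\right) \left(- \frac{9}{28} + 15\right) = - C \frac{411}{28} = - \frac{411 C}{28}$)
$- Z{\left(21 \right)} = - \frac{\left(-411\right) 21}{28} = \left(-1\right) \left(- \frac{1233}{4}\right) = \frac{1233}{4}$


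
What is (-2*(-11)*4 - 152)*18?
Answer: -1152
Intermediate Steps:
(-2*(-11)*4 - 152)*18 = (22*4 - 152)*18 = (88 - 152)*18 = -64*18 = -1152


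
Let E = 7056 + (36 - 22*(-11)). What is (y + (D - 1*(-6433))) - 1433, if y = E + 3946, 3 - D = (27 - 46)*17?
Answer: 16606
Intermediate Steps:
D = 326 (D = 3 - (27 - 46)*17 = 3 - (-19)*17 = 3 - 1*(-323) = 3 + 323 = 326)
E = 7334 (E = 7056 + (36 + 242) = 7056 + 278 = 7334)
y = 11280 (y = 7334 + 3946 = 11280)
(y + (D - 1*(-6433))) - 1433 = (11280 + (326 - 1*(-6433))) - 1433 = (11280 + (326 + 6433)) - 1433 = (11280 + 6759) - 1433 = 18039 - 1433 = 16606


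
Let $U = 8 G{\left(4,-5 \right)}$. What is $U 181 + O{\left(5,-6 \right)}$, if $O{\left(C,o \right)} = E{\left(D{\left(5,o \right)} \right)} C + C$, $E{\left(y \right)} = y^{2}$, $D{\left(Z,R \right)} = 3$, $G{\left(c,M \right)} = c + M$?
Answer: $-1398$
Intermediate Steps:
$G{\left(c,M \right)} = M + c$
$O{\left(C,o \right)} = 10 C$ ($O{\left(C,o \right)} = 3^{2} C + C = 9 C + C = 10 C$)
$U = -8$ ($U = 8 \left(-5 + 4\right) = 8 \left(-1\right) = -8$)
$U 181 + O{\left(5,-6 \right)} = \left(-8\right) 181 + 10 \cdot 5 = -1448 + 50 = -1398$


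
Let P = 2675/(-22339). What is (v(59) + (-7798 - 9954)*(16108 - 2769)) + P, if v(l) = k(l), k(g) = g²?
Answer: -5289661798208/22339 ≈ -2.3679e+8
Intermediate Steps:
v(l) = l²
P = -2675/22339 (P = 2675*(-1/22339) = -2675/22339 ≈ -0.11975)
(v(59) + (-7798 - 9954)*(16108 - 2769)) + P = (59² + (-7798 - 9954)*(16108 - 2769)) - 2675/22339 = (3481 - 17752*13339) - 2675/22339 = (3481 - 236793928) - 2675/22339 = -236790447 - 2675/22339 = -5289661798208/22339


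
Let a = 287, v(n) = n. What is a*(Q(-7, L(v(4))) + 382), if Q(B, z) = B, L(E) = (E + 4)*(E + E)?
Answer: 107625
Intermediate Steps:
L(E) = 2*E*(4 + E) (L(E) = (4 + E)*(2*E) = 2*E*(4 + E))
a*(Q(-7, L(v(4))) + 382) = 287*(-7 + 382) = 287*375 = 107625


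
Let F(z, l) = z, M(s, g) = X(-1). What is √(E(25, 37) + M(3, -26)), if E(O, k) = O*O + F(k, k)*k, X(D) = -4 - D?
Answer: √1991 ≈ 44.621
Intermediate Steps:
M(s, g) = -3 (M(s, g) = -4 - 1*(-1) = -4 + 1 = -3)
E(O, k) = O² + k² (E(O, k) = O*O + k*k = O² + k²)
√(E(25, 37) + M(3, -26)) = √((25² + 37²) - 3) = √((625 + 1369) - 3) = √(1994 - 3) = √1991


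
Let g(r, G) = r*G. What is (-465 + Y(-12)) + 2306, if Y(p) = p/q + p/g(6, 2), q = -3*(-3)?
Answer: 5516/3 ≈ 1838.7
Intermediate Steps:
g(r, G) = G*r
q = 9
Y(p) = 7*p/36 (Y(p) = p/9 + p/((2*6)) = p*(1/9) + p/12 = p/9 + p*(1/12) = p/9 + p/12 = 7*p/36)
(-465 + Y(-12)) + 2306 = (-465 + (7/36)*(-12)) + 2306 = (-465 - 7/3) + 2306 = -1402/3 + 2306 = 5516/3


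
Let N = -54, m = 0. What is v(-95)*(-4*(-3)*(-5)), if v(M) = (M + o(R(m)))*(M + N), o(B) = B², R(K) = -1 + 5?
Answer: -706260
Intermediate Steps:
R(K) = 4
v(M) = (-54 + M)*(16 + M) (v(M) = (M + 4²)*(M - 54) = (M + 16)*(-54 + M) = (16 + M)*(-54 + M) = (-54 + M)*(16 + M))
v(-95)*(-4*(-3)*(-5)) = (-864 + (-95)² - 38*(-95))*(-4*(-3)*(-5)) = (-864 + 9025 + 3610)*(12*(-5)) = 11771*(-60) = -706260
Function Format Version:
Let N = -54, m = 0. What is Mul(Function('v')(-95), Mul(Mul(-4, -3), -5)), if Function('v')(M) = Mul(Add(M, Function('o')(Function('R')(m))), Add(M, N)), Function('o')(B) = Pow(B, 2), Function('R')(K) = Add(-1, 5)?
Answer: -706260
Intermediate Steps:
Function('R')(K) = 4
Function('v')(M) = Mul(Add(-54, M), Add(16, M)) (Function('v')(M) = Mul(Add(M, Pow(4, 2)), Add(M, -54)) = Mul(Add(M, 16), Add(-54, M)) = Mul(Add(16, M), Add(-54, M)) = Mul(Add(-54, M), Add(16, M)))
Mul(Function('v')(-95), Mul(Mul(-4, -3), -5)) = Mul(Add(-864, Pow(-95, 2), Mul(-38, -95)), Mul(Mul(-4, -3), -5)) = Mul(Add(-864, 9025, 3610), Mul(12, -5)) = Mul(11771, -60) = -706260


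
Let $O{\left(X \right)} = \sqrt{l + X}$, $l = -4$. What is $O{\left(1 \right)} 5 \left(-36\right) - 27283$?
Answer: $-27283 - 180 i \sqrt{3} \approx -27283.0 - 311.77 i$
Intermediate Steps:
$O{\left(X \right)} = \sqrt{-4 + X}$
$O{\left(1 \right)} 5 \left(-36\right) - 27283 = \sqrt{-4 + 1} \cdot 5 \left(-36\right) - 27283 = \sqrt{-3} \cdot 5 \left(-36\right) - 27283 = i \sqrt{3} \cdot 5 \left(-36\right) - 27283 = 5 i \sqrt{3} \left(-36\right) - 27283 = - 180 i \sqrt{3} - 27283 = -27283 - 180 i \sqrt{3}$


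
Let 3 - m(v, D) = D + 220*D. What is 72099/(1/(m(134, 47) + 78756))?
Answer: 4929552828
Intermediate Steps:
m(v, D) = 3 - 221*D (m(v, D) = 3 - (D + 220*D) = 3 - 221*D)
72099/(1/(m(134, 47) + 78756)) = 72099/(1/((3 - 221*47) + 78756)) = 72099/(1/((3 - 10387) + 78756)) = 72099/(1/(-10384 + 78756)) = 72099/(1/68372) = 72099*68372 = 4929552828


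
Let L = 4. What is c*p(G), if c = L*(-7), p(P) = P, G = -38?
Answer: 1064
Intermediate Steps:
c = -28 (c = 4*(-7) = -28)
c*p(G) = -28*(-38) = 1064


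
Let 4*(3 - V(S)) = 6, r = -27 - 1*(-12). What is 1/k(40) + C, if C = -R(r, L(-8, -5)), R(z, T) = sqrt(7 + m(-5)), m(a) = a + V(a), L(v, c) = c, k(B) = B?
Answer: 1/40 - sqrt(14)/2 ≈ -1.8458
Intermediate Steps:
r = -15 (r = -27 + 12 = -15)
V(S) = 3/2 (V(S) = 3 - 1/4*6 = 3 - 3/2 = 3/2)
m(a) = 3/2 + a (m(a) = a + 3/2 = 3/2 + a)
R(z, T) = sqrt(14)/2 (R(z, T) = sqrt(7 + (3/2 - 5)) = sqrt(7 - 7/2) = sqrt(7/2) = sqrt(14)/2)
C = -sqrt(14)/2 ≈ -1.8708
1/k(40) + C = 1/40 - sqrt(14)/2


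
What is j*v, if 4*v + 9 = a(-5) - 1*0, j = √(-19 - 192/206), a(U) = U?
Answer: -7*I*√211459/206 ≈ -15.626*I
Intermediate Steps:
j = I*√211459/103 (j = √(-19 - 192*1/206) = √(-19 - 96/103) = √(-2053/103) = I*√211459/103 ≈ 4.4645*I)
v = -7/2 (v = -9/4 + (-5 - 1*0)/4 = -9/4 + (-5 + 0)/4 = -9/4 + (¼)*(-5) = -9/4 - 5/4 = -7/2 ≈ -3.5000)
j*v = (I*√211459/103)*(-7/2) = -7*I*√211459/206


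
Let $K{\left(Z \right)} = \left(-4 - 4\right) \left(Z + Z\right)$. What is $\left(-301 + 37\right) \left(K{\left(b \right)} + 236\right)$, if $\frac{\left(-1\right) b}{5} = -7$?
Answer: $85536$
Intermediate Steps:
$b = 35$ ($b = \left(-5\right) \left(-7\right) = 35$)
$K{\left(Z \right)} = - 16 Z$ ($K{\left(Z \right)} = - 8 \cdot 2 Z = - 16 Z$)
$\left(-301 + 37\right) \left(K{\left(b \right)} + 236\right) = \left(-301 + 37\right) \left(\left(-16\right) 35 + 236\right) = - 264 \left(-560 + 236\right) = \left(-264\right) \left(-324\right) = 85536$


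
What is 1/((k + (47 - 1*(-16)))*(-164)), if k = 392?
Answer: -1/74620 ≈ -1.3401e-5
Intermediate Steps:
1/((k + (47 - 1*(-16)))*(-164)) = 1/((392 + (47 - 1*(-16)))*(-164)) = 1/((392 + (47 + 16))*(-164)) = 1/((392 + 63)*(-164)) = 1/(455*(-164)) = 1/(-74620) = -1/74620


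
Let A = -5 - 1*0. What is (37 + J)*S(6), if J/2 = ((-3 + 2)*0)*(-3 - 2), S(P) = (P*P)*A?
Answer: -6660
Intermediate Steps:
A = -5 (A = -5 + 0 = -5)
S(P) = -5*P² (S(P) = (P*P)*(-5) = P²*(-5) = -5*P²)
J = 0 (J = 2*(((-3 + 2)*0)*(-3 - 2)) = 2*(-1*0*(-5)) = 2*(0*(-5)) = 2*0 = 0)
(37 + J)*S(6) = (37 + 0)*(-5*6²) = 37*(-5*36) = 37*(-180) = -6660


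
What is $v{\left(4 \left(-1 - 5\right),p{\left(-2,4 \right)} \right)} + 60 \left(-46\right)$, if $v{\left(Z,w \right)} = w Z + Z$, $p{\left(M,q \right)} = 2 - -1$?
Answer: $-2856$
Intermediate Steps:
$p{\left(M,q \right)} = 3$ ($p{\left(M,q \right)} = 2 + 1 = 3$)
$v{\left(Z,w \right)} = Z + Z w$ ($v{\left(Z,w \right)} = Z w + Z = Z + Z w$)
$v{\left(4 \left(-1 - 5\right),p{\left(-2,4 \right)} \right)} + 60 \left(-46\right) = 4 \left(-1 - 5\right) \left(1 + 3\right) + 60 \left(-46\right) = 4 \left(-6\right) 4 - 2760 = \left(-24\right) 4 - 2760 = -96 - 2760 = -2856$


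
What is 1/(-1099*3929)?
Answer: -1/4317971 ≈ -2.3159e-7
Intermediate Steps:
1/(-1099*3929) = 1/(-4317971) = -1/4317971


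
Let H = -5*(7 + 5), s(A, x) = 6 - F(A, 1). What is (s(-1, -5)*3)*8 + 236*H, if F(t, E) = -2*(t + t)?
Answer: -14112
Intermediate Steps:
F(t, E) = -4*t
s(A, x) = 6 + 4*A (s(A, x) = 6 - (-4)*A = 6 + 4*A)
H = -60 (H = -5*12 = -60)
(s(-1, -5)*3)*8 + 236*H = ((6 + 4*(-1))*3)*8 + 236*(-60) = ((6 - 4)*3)*8 - 14160 = (2*3)*8 - 14160 = 6*8 - 14160 = 48 - 14160 = -14112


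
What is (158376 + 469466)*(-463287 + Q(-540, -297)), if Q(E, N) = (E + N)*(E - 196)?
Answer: 95899726290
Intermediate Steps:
Q(E, N) = (-196 + E)*(E + N) (Q(E, N) = (E + N)*(-196 + E) = (-196 + E)*(E + N))
(158376 + 469466)*(-463287 + Q(-540, -297)) = (158376 + 469466)*(-463287 + ((-540)² - 196*(-540) - 196*(-297) - 540*(-297))) = 627842*(-463287 + (291600 + 105840 + 58212 + 160380)) = 627842*(-463287 + 616032) = 627842*152745 = 95899726290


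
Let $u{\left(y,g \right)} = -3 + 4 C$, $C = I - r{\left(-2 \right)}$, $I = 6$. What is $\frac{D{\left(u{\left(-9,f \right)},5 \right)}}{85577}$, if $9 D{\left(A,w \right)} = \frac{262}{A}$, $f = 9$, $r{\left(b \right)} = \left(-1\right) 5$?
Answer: $\frac{262}{31577913} \approx 8.2969 \cdot 10^{-6}$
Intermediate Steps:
$r{\left(b \right)} = -5$
$C = 11$ ($C = 6 - -5 = 6 + 5 = 11$)
$u{\left(y,g \right)} = 41$ ($u{\left(y,g \right)} = -3 + 4 \cdot 11 = -3 + 44 = 41$)
$D{\left(A,w \right)} = \frac{262}{9 A}$ ($D{\left(A,w \right)} = \frac{262 \frac{1}{A}}{9} = \frac{262}{9 A}$)
$\frac{D{\left(u{\left(-9,f \right)},5 \right)}}{85577} = \frac{\frac{262}{9} \cdot \frac{1}{41}}{85577} = \frac{262}{9} \cdot \frac{1}{41} \cdot \frac{1}{85577} = \frac{262}{369} \cdot \frac{1}{85577} = \frac{262}{31577913}$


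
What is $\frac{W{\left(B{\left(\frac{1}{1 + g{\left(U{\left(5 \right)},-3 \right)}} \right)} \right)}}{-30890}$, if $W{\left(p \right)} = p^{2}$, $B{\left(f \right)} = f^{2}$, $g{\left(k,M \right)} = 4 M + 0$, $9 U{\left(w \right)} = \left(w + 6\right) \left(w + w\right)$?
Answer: $- \frac{1}{452260490} \approx -2.2111 \cdot 10^{-9}$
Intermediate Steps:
$U{\left(w \right)} = \frac{2 w \left(6 + w\right)}{9}$ ($U{\left(w \right)} = \frac{\left(w + 6\right) \left(w + w\right)}{9} = \frac{\left(6 + w\right) 2 w}{9} = \frac{2 w \left(6 + w\right)}{9}$)
$g{\left(k,M \right)} = 4 M$
$\frac{W{\left(B{\left(\frac{1}{1 + g{\left(U{\left(5 \right)},-3 \right)}} \right)} \right)}}{-30890} = \frac{\left(\left(\frac{1}{1 + 4 \left(-3\right)}\right)^{2}\right)^{2}}{-30890} = \left(\left(\frac{1}{1 - 12}\right)^{2}\right)^{2} \left(- \frac{1}{30890}\right) = \left(\left(\frac{1}{-11}\right)^{2}\right)^{2} \left(- \frac{1}{30890}\right) = \left(\left(- \frac{1}{11}\right)^{2}\right)^{2} \left(- \frac{1}{30890}\right) = \left(\frac{1}{121}\right)^{2} \left(- \frac{1}{30890}\right) = \frac{1}{14641} \left(- \frac{1}{30890}\right) = - \frac{1}{452260490}$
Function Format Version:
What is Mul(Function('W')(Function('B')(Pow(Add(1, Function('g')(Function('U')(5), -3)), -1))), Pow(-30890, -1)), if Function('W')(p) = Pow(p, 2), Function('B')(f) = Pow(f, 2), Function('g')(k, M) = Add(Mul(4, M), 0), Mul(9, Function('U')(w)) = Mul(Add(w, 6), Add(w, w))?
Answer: Rational(-1, 452260490) ≈ -2.2111e-9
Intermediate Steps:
Function('U')(w) = Mul(Rational(2, 9), w, Add(6, w)) (Function('U')(w) = Mul(Rational(1, 9), Mul(Add(w, 6), Add(w, w))) = Mul(Rational(1, 9), Mul(Add(6, w), Mul(2, w))) = Mul(Rational(1, 9), Mul(2, w, Add(6, w))) = Mul(Rational(2, 9), w, Add(6, w)))
Function('g')(k, M) = Mul(4, M)
Mul(Function('W')(Function('B')(Pow(Add(1, Function('g')(Function('U')(5), -3)), -1))), Pow(-30890, -1)) = Mul(Pow(Pow(Pow(Add(1, Mul(4, -3)), -1), 2), 2), Pow(-30890, -1)) = Mul(Pow(Pow(Pow(Add(1, -12), -1), 2), 2), Rational(-1, 30890)) = Mul(Pow(Pow(Pow(-11, -1), 2), 2), Rational(-1, 30890)) = Mul(Pow(Pow(Rational(-1, 11), 2), 2), Rational(-1, 30890)) = Mul(Pow(Rational(1, 121), 2), Rational(-1, 30890)) = Mul(Rational(1, 14641), Rational(-1, 30890)) = Rational(-1, 452260490)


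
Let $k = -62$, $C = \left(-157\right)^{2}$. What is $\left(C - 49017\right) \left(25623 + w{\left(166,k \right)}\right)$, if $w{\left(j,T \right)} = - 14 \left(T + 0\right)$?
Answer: $-645532688$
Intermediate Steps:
$C = 24649$
$w{\left(j,T \right)} = - 14 T$
$\left(C - 49017\right) \left(25623 + w{\left(166,k \right)}\right) = \left(24649 - 49017\right) \left(25623 - -868\right) = - 24368 \left(25623 + 868\right) = \left(-24368\right) 26491 = -645532688$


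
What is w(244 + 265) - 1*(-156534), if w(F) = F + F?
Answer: 157552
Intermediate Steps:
w(F) = 2*F
w(244 + 265) - 1*(-156534) = 2*(244 + 265) - 1*(-156534) = 2*509 + 156534 = 1018 + 156534 = 157552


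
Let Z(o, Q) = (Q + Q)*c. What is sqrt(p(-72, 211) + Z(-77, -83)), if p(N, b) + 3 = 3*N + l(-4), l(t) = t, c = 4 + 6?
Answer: I*sqrt(1883) ≈ 43.394*I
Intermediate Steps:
c = 10
Z(o, Q) = 20*Q (Z(o, Q) = (Q + Q)*10 = (2*Q)*10 = 20*Q)
p(N, b) = -7 + 3*N (p(N, b) = -3 + (3*N - 4) = -3 + (-4 + 3*N) = -7 + 3*N)
sqrt(p(-72, 211) + Z(-77, -83)) = sqrt((-7 + 3*(-72)) + 20*(-83)) = sqrt((-7 - 216) - 1660) = sqrt(-223 - 1660) = sqrt(-1883) = I*sqrt(1883)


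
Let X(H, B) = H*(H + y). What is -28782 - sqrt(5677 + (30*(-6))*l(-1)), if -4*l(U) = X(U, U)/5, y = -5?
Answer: -28782 - sqrt(5731) ≈ -28858.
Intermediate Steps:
X(H, B) = H*(-5 + H) (X(H, B) = H*(H - 5) = H*(-5 + H))
l(U) = -U*(-5 + U)/20 (l(U) = -U*(-5 + U)/(4*5) = -U*(-5 + U)/20)
-28782 - sqrt(5677 + (30*(-6))*l(-1)) = -28782 - sqrt(5677 + (30*(-6))*((1/20)*(-1)*(5 - 1*(-1)))) = -28782 - sqrt(5677 - 9*(-1)*(5 + 1)) = -28782 - sqrt(5677 - 9*(-1)*6) = -28782 - sqrt(5677 - 180*(-3/10)) = -28782 - sqrt(5677 + 54) = -28782 - sqrt(5731)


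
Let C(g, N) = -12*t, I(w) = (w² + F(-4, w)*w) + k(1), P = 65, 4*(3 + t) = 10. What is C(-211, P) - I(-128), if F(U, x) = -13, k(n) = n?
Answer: -18043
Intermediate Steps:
t = -½ (t = -3 + (¼)*10 = -3 + 5/2 = -½ ≈ -0.50000)
I(w) = 1 + w² - 13*w (I(w) = (w² - 13*w) + 1 = 1 + w² - 13*w)
C(g, N) = 6 (C(g, N) = -12*(-½) = 6)
C(-211, P) - I(-128) = 6 - (1 + (-128)² - 13*(-128)) = 6 - (1 + 16384 + 1664) = 6 - 1*18049 = 6 - 18049 = -18043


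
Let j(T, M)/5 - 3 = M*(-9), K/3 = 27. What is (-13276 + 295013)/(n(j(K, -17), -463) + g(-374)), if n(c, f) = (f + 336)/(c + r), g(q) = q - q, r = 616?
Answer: -393304852/127 ≈ -3.0969e+6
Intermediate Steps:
K = 81 (K = 3*27 = 81)
g(q) = 0
j(T, M) = 15 - 45*M (j(T, M) = 15 + 5*(M*(-9)) = 15 + 5*(-9*M) = 15 - 45*M)
n(c, f) = (336 + f)/(616 + c) (n(c, f) = (f + 336)/(c + 616) = (336 + f)/(616 + c))
(-13276 + 295013)/(n(j(K, -17), -463) + g(-374)) = (-13276 + 295013)/((336 - 463)/(616 + (15 - 45*(-17))) + 0) = 281737/(-127/(616 + (15 + 765)) + 0) = 281737/(-127/(616 + 780) + 0) = 281737/(-127/1396 + 0) = 281737/(-127/1396) = 281737*(-1396/127) = -393304852/127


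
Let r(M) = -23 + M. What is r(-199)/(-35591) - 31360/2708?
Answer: -278883146/24095107 ≈ -11.574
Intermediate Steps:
r(-199)/(-35591) - 31360/2708 = (-23 - 199)/(-35591) - 31360/2708 = -222*(-1/35591) - 31360*1/2708 = 222/35591 - 7840/677 = -278883146/24095107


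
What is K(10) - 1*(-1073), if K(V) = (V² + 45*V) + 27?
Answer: 1650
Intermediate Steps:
K(V) = 27 + V² + 45*V
K(10) - 1*(-1073) = (27 + 10² + 45*10) - 1*(-1073) = (27 + 100 + 450) + 1073 = 577 + 1073 = 1650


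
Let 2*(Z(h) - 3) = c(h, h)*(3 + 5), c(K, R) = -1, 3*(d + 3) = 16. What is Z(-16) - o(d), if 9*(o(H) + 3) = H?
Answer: 47/27 ≈ 1.7407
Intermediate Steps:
d = 7/3 (d = -3 + (⅓)*16 = -3 + 16/3 = 7/3 ≈ 2.3333)
Z(h) = -1 (Z(h) = 3 + (-(3 + 5))/2 = 3 + (-1*8)/2 = 3 + (½)*(-8) = 3 - 4 = -1)
o(H) = -3 + H/9
Z(-16) - o(d) = -1 - (-3 + (⅑)*(7/3)) = -1 - (-3 + 7/27) = -1 - 1*(-74/27) = -1 + 74/27 = 47/27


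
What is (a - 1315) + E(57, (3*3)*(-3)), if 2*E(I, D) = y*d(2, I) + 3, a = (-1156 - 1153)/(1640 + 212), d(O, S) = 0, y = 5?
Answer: -2434911/1852 ≈ -1314.7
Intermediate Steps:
a = -2309/1852 ≈ -1.2468
E(I, D) = 3/2 (E(I, D) = (5*0 + 3)/2 = (0 + 3)/2 = (½)*3 = 3/2)
(a - 1315) + E(57, (3*3)*(-3)) = (-2309/1852 - 1315) + 3/2 = -2437689/1852 + 3/2 = -2434911/1852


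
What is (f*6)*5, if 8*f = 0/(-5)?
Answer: 0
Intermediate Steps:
f = 0 (f = (0/(-5))/8 = (0*(-⅕))/8 = (⅛)*0 = 0)
(f*6)*5 = (0*6)*5 = 0*5 = 0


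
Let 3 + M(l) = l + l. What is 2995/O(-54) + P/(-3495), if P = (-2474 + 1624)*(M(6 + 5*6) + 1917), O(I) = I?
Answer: 5379325/12582 ≈ 427.54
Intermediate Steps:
M(l) = -3 + 2*l (M(l) = -3 + (l + l) = -3 + 2*l)
P = -1688100 (P = (-2474 + 1624)*((-3 + 2*(6 + 5*6)) + 1917) = -850*((-3 + 2*(6 + 30)) + 1917) = -850*((-3 + 2*36) + 1917) = -850*((-3 + 72) + 1917) = -850*(69 + 1917) = -850*1986 = -1688100)
2995/O(-54) + P/(-3495) = 2995/(-54) - 1688100/(-3495) = 2995*(-1/54) - 1688100*(-1/3495) = -2995/54 + 112540/233 = 5379325/12582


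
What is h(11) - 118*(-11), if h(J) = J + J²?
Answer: 1430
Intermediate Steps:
h(11) - 118*(-11) = 11*(1 + 11) - 118*(-11) = 11*12 + 1298 = 132 + 1298 = 1430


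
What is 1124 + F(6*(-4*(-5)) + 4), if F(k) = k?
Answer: 1248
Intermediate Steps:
1124 + F(6*(-4*(-5)) + 4) = 1124 + (6*(-4*(-5)) + 4) = 1124 + (6*20 + 4) = 1124 + (120 + 4) = 1124 + 124 = 1248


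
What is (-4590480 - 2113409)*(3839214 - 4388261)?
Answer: 3680750143783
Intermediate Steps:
(-4590480 - 2113409)*(3839214 - 4388261) = -6703889*(-549047) = 3680750143783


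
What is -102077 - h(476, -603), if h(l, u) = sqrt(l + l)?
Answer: -102077 - 2*sqrt(238) ≈ -1.0211e+5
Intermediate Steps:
h(l, u) = sqrt(2)*sqrt(l) (h(l, u) = sqrt(2*l) = sqrt(2)*sqrt(l))
-102077 - h(476, -603) = -102077 - sqrt(2)*sqrt(476) = -102077 - sqrt(2)*2*sqrt(119) = -102077 - 2*sqrt(238)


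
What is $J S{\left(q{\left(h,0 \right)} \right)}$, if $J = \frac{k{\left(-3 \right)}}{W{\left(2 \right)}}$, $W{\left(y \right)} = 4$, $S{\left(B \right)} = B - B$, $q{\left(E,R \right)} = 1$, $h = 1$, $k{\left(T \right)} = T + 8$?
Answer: $0$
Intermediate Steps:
$k{\left(T \right)} = 8 + T$
$S{\left(B \right)} = 0$
$J = \frac{5}{4}$ ($J = \frac{8 - 3}{4} = 5 \cdot \frac{1}{4} = \frac{5}{4} \approx 1.25$)
$J S{\left(q{\left(h,0 \right)} \right)} = \frac{5}{4} \cdot 0 = 0$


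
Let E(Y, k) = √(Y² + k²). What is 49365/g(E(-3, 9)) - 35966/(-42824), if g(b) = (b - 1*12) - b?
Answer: -22016408/5353 ≈ -4112.9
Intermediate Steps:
g(b) = -12 (g(b) = (b - 12) - b = (-12 + b) - b = -12)
49365/g(E(-3, 9)) - 35966/(-42824) = 49365/(-12) - 35966/(-42824) = 49365*(-1/12) - 35966*(-1/42824) = -16455/4 + 17983/21412 = -22016408/5353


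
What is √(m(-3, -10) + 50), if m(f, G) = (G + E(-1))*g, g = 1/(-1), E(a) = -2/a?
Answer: √58 ≈ 7.6158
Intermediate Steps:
g = -1
m(f, G) = -2 - G (m(f, G) = (G - 2/(-1))*(-1) = (G - 2*(-1))*(-1) = (G + 2)*(-1) = (2 + G)*(-1) = -2 - G)
√(m(-3, -10) + 50) = √((-2 - 1*(-10)) + 50) = √((-2 + 10) + 50) = √(8 + 50) = √58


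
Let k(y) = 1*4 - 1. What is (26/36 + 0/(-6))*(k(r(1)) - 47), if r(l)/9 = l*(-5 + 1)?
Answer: -286/9 ≈ -31.778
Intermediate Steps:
r(l) = -36*l (r(l) = 9*(l*(-5 + 1)) = 9*(l*(-4)) = 9*(-4*l) = -36*l)
k(y) = 3 (k(y) = 4 - 1 = 3)
(26/36 + 0/(-6))*(k(r(1)) - 47) = (26/36 + 0/(-6))*(3 - 47) = (26*(1/36) + 0*(-⅙))*(-44) = (13/18 + 0)*(-44) = (13/18)*(-44) = -286/9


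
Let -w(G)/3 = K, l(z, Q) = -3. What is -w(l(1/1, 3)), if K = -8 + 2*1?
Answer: -18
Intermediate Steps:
K = -6 (K = -8 + 2 = -6)
w(G) = 18 (w(G) = -3*(-6) = 18)
-w(l(1/1, 3)) = -1*18 = -18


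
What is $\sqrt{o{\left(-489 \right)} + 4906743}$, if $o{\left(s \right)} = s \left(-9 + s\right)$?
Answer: $\sqrt{5150265} \approx 2269.4$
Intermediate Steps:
$\sqrt{o{\left(-489 \right)} + 4906743} = \sqrt{- 489 \left(-9 - 489\right) + 4906743} = \sqrt{\left(-489\right) \left(-498\right) + 4906743} = \sqrt{243522 + 4906743} = \sqrt{5150265}$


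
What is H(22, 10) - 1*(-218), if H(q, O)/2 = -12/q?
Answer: 2386/11 ≈ 216.91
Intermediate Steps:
H(q, O) = -24/q (H(q, O) = 2*(-12/q) = -24/q)
H(22, 10) - 1*(-218) = -24/22 - 1*(-218) = -24*1/22 + 218 = -12/11 + 218 = 2386/11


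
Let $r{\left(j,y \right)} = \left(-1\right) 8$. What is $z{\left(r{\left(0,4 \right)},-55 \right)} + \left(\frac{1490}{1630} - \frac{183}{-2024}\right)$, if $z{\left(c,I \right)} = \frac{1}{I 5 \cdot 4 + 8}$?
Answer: $\frac{90391087}{90065976} \approx 1.0036$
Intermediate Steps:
$r{\left(j,y \right)} = -8$
$z{\left(c,I \right)} = \frac{1}{8 + 20 I}$ ($z{\left(c,I \right)} = \frac{1}{5 I 4 + 8} = \frac{1}{20 I + 8} = \frac{1}{8 + 20 I}$)
$z{\left(r{\left(0,4 \right)},-55 \right)} + \left(\frac{1490}{1630} - \frac{183}{-2024}\right) = \frac{1}{4 \left(2 + 5 \left(-55\right)\right)} + \left(\frac{1490}{1630} - \frac{183}{-2024}\right) = \frac{1}{4 \left(2 - 275\right)} + \left(1490 \cdot \frac{1}{1630} - - \frac{183}{2024}\right) = \frac{1}{4 \left(-273\right)} + \left(\frac{149}{163} + \frac{183}{2024}\right) = \frac{1}{4} \left(- \frac{1}{273}\right) + \frac{331405}{329912} = - \frac{1}{1092} + \frac{331405}{329912} = \frac{90391087}{90065976}$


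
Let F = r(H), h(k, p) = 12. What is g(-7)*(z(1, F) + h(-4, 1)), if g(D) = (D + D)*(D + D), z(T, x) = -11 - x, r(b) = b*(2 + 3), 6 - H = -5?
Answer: -10584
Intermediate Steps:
H = 11 (H = 6 - 1*(-5) = 6 + 5 = 11)
r(b) = 5*b (r(b) = b*5 = 5*b)
F = 55 (F = 5*11 = 55)
g(D) = 4*D² (g(D) = (2*D)*(2*D) = 4*D²)
g(-7)*(z(1, F) + h(-4, 1)) = (4*(-7)²)*((-11 - 1*55) + 12) = (4*49)*((-11 - 55) + 12) = 196*(-66 + 12) = 196*(-54) = -10584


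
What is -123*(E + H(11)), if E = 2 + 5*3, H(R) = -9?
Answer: -984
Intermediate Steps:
E = 17 (E = 2 + 15 = 17)
-123*(E + H(11)) = -123*(17 - 9) = -123*8 = -984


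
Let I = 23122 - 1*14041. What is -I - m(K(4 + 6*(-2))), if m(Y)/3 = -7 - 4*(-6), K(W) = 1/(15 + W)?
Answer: -9132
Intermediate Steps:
m(Y) = 51 (m(Y) = 3*(-7 - 4*(-6)) = 3*(-7 + 24) = 3*17 = 51)
I = 9081 (I = 23122 - 14041 = 9081)
-I - m(K(4 + 6*(-2))) = -1*9081 - 1*51 = -9081 - 51 = -9132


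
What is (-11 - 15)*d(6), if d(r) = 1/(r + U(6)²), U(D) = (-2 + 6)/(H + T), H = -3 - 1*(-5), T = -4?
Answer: -13/5 ≈ -2.6000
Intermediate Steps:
H = 2 (H = -3 + 5 = 2)
U(D) = -2 (U(D) = (-2 + 6)/(2 - 4) = 4/(-2) = 4*(-½) = -2)
d(r) = 1/(4 + r) (d(r) = 1/(r + (-2)²) = 1/(r + 4) = 1/(4 + r))
(-11 - 15)*d(6) = (-11 - 15)/(4 + 6) = -26/10 = -26*⅒ = -13/5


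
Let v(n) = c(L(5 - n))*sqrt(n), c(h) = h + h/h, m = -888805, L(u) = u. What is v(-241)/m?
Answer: -247*I*sqrt(241)/888805 ≈ -0.0043142*I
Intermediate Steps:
c(h) = 1 + h (c(h) = h + 1 = 1 + h)
v(n) = sqrt(n)*(6 - n) (v(n) = (1 + (5 - n))*sqrt(n) = (6 - n)*sqrt(n) = sqrt(n)*(6 - n))
v(-241)/m = (sqrt(-241)*(6 - 1*(-241)))/(-888805) = ((I*sqrt(241))*(6 + 241))*(-1/888805) = ((I*sqrt(241))*247)*(-1/888805) = (247*I*sqrt(241))*(-1/888805) = -247*I*sqrt(241)/888805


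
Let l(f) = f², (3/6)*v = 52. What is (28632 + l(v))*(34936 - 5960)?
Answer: 1143045248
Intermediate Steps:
v = 104 (v = 2*52 = 104)
(28632 + l(v))*(34936 - 5960) = (28632 + 104²)*(34936 - 5960) = (28632 + 10816)*28976 = 39448*28976 = 1143045248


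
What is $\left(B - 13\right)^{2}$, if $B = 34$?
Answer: $441$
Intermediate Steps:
$\left(B - 13\right)^{2} = \left(34 - 13\right)^{2} = 21^{2} = 441$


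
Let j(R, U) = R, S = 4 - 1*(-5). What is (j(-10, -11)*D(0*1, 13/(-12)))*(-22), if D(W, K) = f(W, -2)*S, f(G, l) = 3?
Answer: 5940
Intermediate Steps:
S = 9 (S = 4 + 5 = 9)
D(W, K) = 27 (D(W, K) = 3*9 = 27)
(j(-10, -11)*D(0*1, 13/(-12)))*(-22) = -10*27*(-22) = -270*(-22) = 5940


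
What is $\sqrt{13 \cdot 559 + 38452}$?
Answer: $\sqrt{45719} \approx 213.82$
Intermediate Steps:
$\sqrt{13 \cdot 559 + 38452} = \sqrt{7267 + 38452} = \sqrt{45719}$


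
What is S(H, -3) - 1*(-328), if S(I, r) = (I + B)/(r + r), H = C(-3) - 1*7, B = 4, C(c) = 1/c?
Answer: 2957/9 ≈ 328.56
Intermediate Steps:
H = -22/3 (H = 1/(-3) - 1*7 = -1/3 - 7 = -22/3 ≈ -7.3333)
S(I, r) = (4 + I)/(2*r) (S(I, r) = (I + 4)/(r + r) = (4 + I)/((2*r)) = (4 + I)*(1/(2*r)) = (4 + I)/(2*r))
S(H, -3) - 1*(-328) = (1/2)*(4 - 22/3)/(-3) - 1*(-328) = (1/2)*(-1/3)*(-10/3) + 328 = 5/9 + 328 = 2957/9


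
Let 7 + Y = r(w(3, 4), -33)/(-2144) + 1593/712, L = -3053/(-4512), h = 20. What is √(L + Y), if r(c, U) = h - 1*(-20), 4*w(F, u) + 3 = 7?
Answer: I*√185705471541414/6726264 ≈ 2.026*I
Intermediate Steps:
w(F, u) = 1 (w(F, u) = -¾ + (¼)*7 = -¾ + 7/4 = 1)
r(c, U) = 40 (r(c, U) = 20 - 1*(-20) = 20 + 20 = 40)
L = 3053/4512 (L = -3053*(-1/4512) = 3053/4512 ≈ 0.67664)
Y = -228087/47704 (Y = -7 + (40/(-2144) + 1593/712) = -7 + (40*(-1/2144) + 1593*(1/712)) = -7 + (-5/268 + 1593/712) = -7 + 105841/47704 = -228087/47704 ≈ -4.7813)
√(L + Y) = √(3053/4512 - 228087/47704) = √(-110436029/26905056) = I*√185705471541414/6726264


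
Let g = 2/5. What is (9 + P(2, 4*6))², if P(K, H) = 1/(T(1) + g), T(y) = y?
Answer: 4624/49 ≈ 94.367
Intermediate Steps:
g = ⅖ (g = 2*(⅕) = ⅖ ≈ 0.40000)
P(K, H) = 5/7 (P(K, H) = 1/(1 + ⅖) = 1/(7/5) = 5/7)
(9 + P(2, 4*6))² = (9 + 5/7)² = (68/7)² = 4624/49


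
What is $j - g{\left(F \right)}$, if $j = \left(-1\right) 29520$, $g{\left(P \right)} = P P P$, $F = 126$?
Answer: $-2029896$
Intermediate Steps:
$g{\left(P \right)} = P^{3}$ ($g{\left(P \right)} = P^{2} P = P^{3}$)
$j = -29520$
$j - g{\left(F \right)} = -29520 - 126^{3} = -29520 - 2000376 = -2029896$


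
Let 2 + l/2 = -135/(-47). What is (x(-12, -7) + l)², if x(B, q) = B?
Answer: 232324/2209 ≈ 105.17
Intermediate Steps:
l = 82/47 (l = -4 + 2*(-135/(-47)) = -4 + 2*(-135*(-1/47)) = -4 + 2*(135/47) = -4 + 270/47 = 82/47 ≈ 1.7447)
(x(-12, -7) + l)² = (-12 + 82/47)² = (-482/47)² = 232324/2209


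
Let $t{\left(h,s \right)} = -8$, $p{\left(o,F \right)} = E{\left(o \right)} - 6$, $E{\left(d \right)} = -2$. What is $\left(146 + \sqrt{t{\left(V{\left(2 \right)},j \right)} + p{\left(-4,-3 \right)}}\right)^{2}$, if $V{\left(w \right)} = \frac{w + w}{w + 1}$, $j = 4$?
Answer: $21300 + 1168 i \approx 21300.0 + 1168.0 i$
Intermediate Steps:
$p{\left(o,F \right)} = -8$ ($p{\left(o,F \right)} = -2 - 6 = -8$)
$V{\left(w \right)} = \frac{2 w}{1 + w}$
$\left(146 + \sqrt{t{\left(V{\left(2 \right)},j \right)} + p{\left(-4,-3 \right)}}\right)^{2} = \left(146 + \sqrt{-8 - 8}\right)^{2} = \left(146 + \sqrt{-16}\right)^{2} = \left(146 + 4 i\right)^{2}$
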